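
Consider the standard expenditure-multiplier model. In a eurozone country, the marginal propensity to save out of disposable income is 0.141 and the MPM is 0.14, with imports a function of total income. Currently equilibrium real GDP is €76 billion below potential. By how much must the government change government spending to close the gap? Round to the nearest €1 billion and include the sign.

MPC = 1 − MPS = 1 − 0.141 = 0.859.
Spending multiplier = 1/(1 − c + m) = 1/(1 − 0.859 + 0.14) = 1/0.281 ≈ 3.559.
Need ΔY = +€76 billion, so ΔG = ΔY/k = (+€76 billion) × 0.281 ≈ +€21 billion.
The government should increase government spending by €21 billion.

+€21 billion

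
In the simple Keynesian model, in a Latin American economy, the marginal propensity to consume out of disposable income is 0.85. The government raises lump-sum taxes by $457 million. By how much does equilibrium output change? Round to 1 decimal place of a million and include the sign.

−$2,589.7 million

A lump-sum tax change of +$457 million shifts disposable income by −$457 million; first-round consumption changes by −c × ΔT = −0.85 × (+$457 million) = −$388.45 million.
Expenditure multiplier = 1/(1 − MPC) = 1/(1 − 0.85) = 1/0.15 ≈ 6.667.
The tax multiplier is −c × k ≈ −5.667, so ΔY = k × (−c·ΔT) = (−$388.45 million) / 0.15 ≈ −$2,589.7 million.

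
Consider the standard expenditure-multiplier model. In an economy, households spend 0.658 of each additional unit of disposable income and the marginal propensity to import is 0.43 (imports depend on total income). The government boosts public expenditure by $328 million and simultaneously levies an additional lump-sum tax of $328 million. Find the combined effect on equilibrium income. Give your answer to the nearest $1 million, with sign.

Expenditure multiplier = 1/(1 − c + m) = 1/(1 − 0.658 + 0.43) = 1/0.772 ≈ 1.295.
ΔG contributes k·ΔG = (+$328 million) / 0.772 ≈ +$424.9 million.
ΔT of +$328 million changes first-round spending by −c·ΔT = −$215.824 million, contributing k·(−c·ΔT) = (−$215.824 million) / 0.772 ≈ −$279.6 million.
Net ΔY = k(ΔG − c·ΔT) = (+$112.176 million) / 0.772 ≈ +$145 million.

+$145 million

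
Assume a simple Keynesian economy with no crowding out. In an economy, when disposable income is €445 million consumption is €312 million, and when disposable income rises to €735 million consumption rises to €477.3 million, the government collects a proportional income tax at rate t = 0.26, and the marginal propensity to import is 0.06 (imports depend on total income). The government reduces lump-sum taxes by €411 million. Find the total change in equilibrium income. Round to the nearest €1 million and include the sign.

+€367 million

MPC = ΔC/ΔYd = (477.3 − 312)/(735 − 445) = 165.3/290 = 0.57.
A lump-sum tax change of −€411 million shifts disposable income by +€411 million; first-round consumption changes by −c × ΔT = −0.57 × (−€411 million) = +€234.27 million.
Expenditure multiplier = 1/(1 − c(1−t) + m) = 1/(1 − 0.57×0.74 + 0.06) = 1/0.6382 ≈ 1.567.
The tax multiplier is −c × k ≈ −0.893, so ΔY = k × (−c·ΔT) = (+€234.27 million) / 0.6382 ≈ +€367 million.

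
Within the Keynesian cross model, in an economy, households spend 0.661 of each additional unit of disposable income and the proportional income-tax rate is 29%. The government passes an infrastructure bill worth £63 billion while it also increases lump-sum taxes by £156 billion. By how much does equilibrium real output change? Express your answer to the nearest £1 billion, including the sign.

−£76 billion

Expenditure multiplier = 1/(1 − c(1−t)) = 1/(1 − 0.661×0.71) = 1/0.53069 ≈ 1.884.
ΔG contributes k·ΔG = (+£63 billion) / 0.53069 ≈ +£118.7 billion.
ΔT of +£156 billion changes first-round spending by −c·ΔT = −£103.116 billion, contributing k·(−c·ΔT) = (−£103.116 billion) / 0.53069 ≈ −£194.3 billion.
Net ΔY = k(ΔG − c·ΔT) = (−£40.116 billion) / 0.53069 ≈ −£76 billion.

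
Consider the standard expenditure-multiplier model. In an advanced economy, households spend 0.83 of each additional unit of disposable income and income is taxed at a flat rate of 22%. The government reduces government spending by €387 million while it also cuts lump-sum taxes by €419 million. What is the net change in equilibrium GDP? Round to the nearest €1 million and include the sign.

−€111 million

Expenditure multiplier = 1/(1 − c(1−t)) = 1/(1 − 0.83×0.78) = 1/0.3526 ≈ 2.836.
ΔG contributes k·ΔG = (−€387 million) / 0.3526 ≈ −€1,097.6 million.
ΔT of −€419 million changes first-round spending by −c·ΔT = +€347.77 million, contributing k·(−c·ΔT) = (+€347.77 million) / 0.3526 ≈ +€986.3 million.
Net ΔY = k(ΔG − c·ΔT) = (−€39.23 million) / 0.3526 ≈ −€111 million.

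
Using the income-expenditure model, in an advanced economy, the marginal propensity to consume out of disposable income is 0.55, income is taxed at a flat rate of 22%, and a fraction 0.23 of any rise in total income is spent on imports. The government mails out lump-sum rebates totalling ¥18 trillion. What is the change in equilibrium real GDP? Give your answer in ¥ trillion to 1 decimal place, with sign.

+¥12.4 trillion

A lump-sum tax change of −¥18 trillion shifts disposable income by +¥18 trillion; first-round consumption changes by −c × ΔT = −0.55 × (−¥18 trillion) = +¥9.9 trillion.
Expenditure multiplier = 1/(1 − c(1−t) + m) = 1/(1 − 0.55×0.78 + 0.23) = 1/0.801 ≈ 1.248.
The tax multiplier is −c × k ≈ −0.687, so ΔY = k × (−c·ΔT) = (+¥9.9 trillion) / 0.801 ≈ +¥12.4 trillion.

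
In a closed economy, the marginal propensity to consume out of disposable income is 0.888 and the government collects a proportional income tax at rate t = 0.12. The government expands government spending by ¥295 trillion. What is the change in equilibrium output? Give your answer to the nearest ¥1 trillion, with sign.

Expenditure multiplier = 1/(1 − c(1−t)) = 1/(1 − 0.888×0.88) = 1/0.21856 ≈ 4.575.
ΔY = k × ΔG = (+¥295 trillion) / 0.21856 ≈ +¥1,350 trillion.

+¥1,350 trillion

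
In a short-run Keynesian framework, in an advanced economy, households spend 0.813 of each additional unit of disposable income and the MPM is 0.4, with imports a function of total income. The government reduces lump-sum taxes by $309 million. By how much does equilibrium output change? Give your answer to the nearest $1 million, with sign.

A lump-sum tax change of −$309 million shifts disposable income by +$309 million; first-round consumption changes by −c × ΔT = −0.813 × (−$309 million) = +$251.217 million.
Expenditure multiplier = 1/(1 − c + m) = 1/(1 − 0.813 + 0.4) = 1/0.587 ≈ 1.704.
The tax multiplier is −c × k ≈ −1.385, so ΔY = k × (−c·ΔT) = (+$251.217 million) / 0.587 ≈ +$428 million.

+$428 million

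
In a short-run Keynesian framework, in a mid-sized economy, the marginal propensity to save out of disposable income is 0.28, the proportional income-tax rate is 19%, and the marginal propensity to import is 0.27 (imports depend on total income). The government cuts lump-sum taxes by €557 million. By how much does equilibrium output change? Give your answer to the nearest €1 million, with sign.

+€584 million

MPC = 1 − MPS = 1 − 0.28 = 0.72.
A lump-sum tax change of −€557 million shifts disposable income by +€557 million; first-round consumption changes by −c × ΔT = −0.72 × (−€557 million) = +€401.04 million.
Expenditure multiplier = 1/(1 − c(1−t) + m) = 1/(1 − 0.72×0.81 + 0.27) = 1/0.6868 ≈ 1.456.
The tax multiplier is −c × k ≈ −1.048, so ΔY = k × (−c·ΔT) = (+€401.04 million) / 0.6868 ≈ +€584 million.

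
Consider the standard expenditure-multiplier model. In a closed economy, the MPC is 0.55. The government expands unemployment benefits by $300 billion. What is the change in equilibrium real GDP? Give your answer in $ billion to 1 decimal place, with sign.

The transfer change shifts disposable income by +$300 billion, so first-round consumption changes by c·ΔTR = 0.55 × (+$300 billion) = +$165 billion.
Expenditure multiplier = 1/(1 − MPC) = 1/(1 − 0.55) = 1/0.45 ≈ 2.222.
The transfer multiplier is c × k ≈ 1.222, so ΔY = k × (c·ΔTR) = (+$165 billion) / 0.45 ≈ +$366.7 billion.

+$366.7 billion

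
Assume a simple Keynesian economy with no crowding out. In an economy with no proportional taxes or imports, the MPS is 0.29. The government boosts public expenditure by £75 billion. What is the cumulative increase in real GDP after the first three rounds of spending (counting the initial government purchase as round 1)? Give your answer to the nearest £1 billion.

MPC = 1 − MPS = 1 − 0.29 = 0.71.
Round 1 adds ΔG = £75 billion; each later round is MPC = 0.71 times the previous.
After 3 rounds: 75 + 53.25 + 37.8075 = ΔG·(1 − c^3)/(1 − c) = 75 × (1 − 0.357911)/0.29 ≈ £166 billion.

£166 billion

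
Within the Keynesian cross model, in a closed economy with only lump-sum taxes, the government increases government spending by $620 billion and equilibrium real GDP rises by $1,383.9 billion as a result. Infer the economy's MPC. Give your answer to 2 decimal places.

0.55

Implied spending multiplier k = ΔY/ΔG = 1,383.9/620 ≈ 2.2321.
Since k = 1/(1 − MPC), MPC = 1 − 1/k = 1 − ΔG/ΔY = 1 − 620/1,383.9 ≈ 0.55.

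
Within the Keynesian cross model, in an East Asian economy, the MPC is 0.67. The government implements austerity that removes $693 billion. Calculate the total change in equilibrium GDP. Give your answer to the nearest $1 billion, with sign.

Government-spending multiplier = 1/(1 − MPC) = 1/(1 − 0.67) = 1/0.33 ≈ 3.03.
ΔY = k × ΔG = (−$693 billion) / 0.33 = −$2,100 billion.

−$2,100 billion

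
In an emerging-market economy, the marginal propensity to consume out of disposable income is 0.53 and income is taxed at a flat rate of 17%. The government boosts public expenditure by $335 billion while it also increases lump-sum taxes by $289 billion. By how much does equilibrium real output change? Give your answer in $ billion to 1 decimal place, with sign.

+$324.6 billion

Expenditure multiplier = 1/(1 − c(1−t)) = 1/(1 − 0.53×0.83) = 1/0.5601 ≈ 1.785.
ΔG contributes k·ΔG = (+$335 billion) / 0.5601 ≈ +$598.1 billion.
ΔT of +$289 billion changes first-round spending by −c·ΔT = −$153.17 billion, contributing k·(−c·ΔT) = (−$153.17 billion) / 0.5601 ≈ −$273.5 billion.
Net ΔY = k(ΔG − c·ΔT) = (+$181.83 billion) / 0.5601 ≈ +$324.6 billion.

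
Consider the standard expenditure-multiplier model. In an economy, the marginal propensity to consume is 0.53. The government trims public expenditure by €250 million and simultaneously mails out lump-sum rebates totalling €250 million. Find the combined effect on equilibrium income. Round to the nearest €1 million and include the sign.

Expenditure multiplier = 1/(1 − MPC) = 1/(1 − 0.53) = 1/0.47 ≈ 2.128.
ΔG contributes k·ΔG = (−€250 million) / 0.47 ≈ −€531.9 million.
ΔT of −€250 million changes first-round spending by −c·ΔT = +€132.5 million, contributing k·(−c·ΔT) = (+€132.5 million) / 0.47 ≈ +€281.9 million.
With ΔG = ΔT and no other leakages, the balanced-budget multiplier is 1, so ΔY = ΔG = −€250 million.

−€250 million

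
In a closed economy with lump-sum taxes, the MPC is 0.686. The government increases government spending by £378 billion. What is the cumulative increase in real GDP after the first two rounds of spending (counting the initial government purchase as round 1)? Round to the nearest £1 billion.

£637 billion

Round 1 adds ΔG = £378 billion; each later round is MPC = 0.686 times the previous.
After 2 rounds: 378 + 259.308 = ΔG·(1 − c^2)/(1 − c) = 378 × (1 − 0.470596)/0.314 ≈ £637 billion.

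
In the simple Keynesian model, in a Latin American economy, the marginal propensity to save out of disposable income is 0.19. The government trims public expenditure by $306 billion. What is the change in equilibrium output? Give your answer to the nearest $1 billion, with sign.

−$1,611 billion

MPC = 1 − MPS = 1 − 0.19 = 0.81.
Spending multiplier = 1/(1 − MPC) = 1/(1 − 0.81) = 1/0.19 ≈ 5.263.
ΔY = k × ΔG = (−$306 billion) / 0.19 ≈ −$1,611 billion.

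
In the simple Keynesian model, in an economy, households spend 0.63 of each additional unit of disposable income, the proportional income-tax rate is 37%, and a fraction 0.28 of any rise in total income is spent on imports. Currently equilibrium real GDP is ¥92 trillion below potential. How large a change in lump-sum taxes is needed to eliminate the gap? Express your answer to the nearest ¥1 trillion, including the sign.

Spending multiplier = 1/(1 − c(1−t) + m) = 1/(1 − 0.63×0.63 + 0.28) = 1/0.8831 ≈ 1.132.
Tax multiplier = −c·k = −0.63/0.8831 ≈ −0.713. Need ΔY = +¥92 trillion, so ΔT = ΔY/(−c·k) = −(+¥92 trillion) × 0.8831 / 0.63 ≈ −¥129 trillion.
The government should cut lump-sum taxes by ¥129 trillion.

−¥129 trillion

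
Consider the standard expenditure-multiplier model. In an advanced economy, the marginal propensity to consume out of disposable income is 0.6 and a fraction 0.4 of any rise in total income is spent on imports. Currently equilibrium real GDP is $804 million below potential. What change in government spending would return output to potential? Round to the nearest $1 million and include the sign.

+$643 million

Spending multiplier = 1/(1 − c + m) = 1/(1 − 0.6 + 0.4) = 1/0.8 = 1.25.
Need ΔY = +$804 million, so ΔG = ΔY/k = (+$804 million) × 0.8 ≈ +$643 million.
The government should increase government spending by $643 million.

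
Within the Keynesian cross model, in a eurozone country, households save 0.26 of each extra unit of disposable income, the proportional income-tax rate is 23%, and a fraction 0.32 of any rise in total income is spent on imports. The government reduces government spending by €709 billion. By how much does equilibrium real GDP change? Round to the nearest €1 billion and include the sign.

MPC = 1 − MPS = 1 − 0.26 = 0.74.
Government-spending multiplier = 1/(1 − c(1−t) + m) = 1/(1 − 0.74×0.77 + 0.32) = 1/0.7502 ≈ 1.333.
ΔY = k × ΔG = (−€709 billion) / 0.7502 ≈ −€945 billion.

−€945 billion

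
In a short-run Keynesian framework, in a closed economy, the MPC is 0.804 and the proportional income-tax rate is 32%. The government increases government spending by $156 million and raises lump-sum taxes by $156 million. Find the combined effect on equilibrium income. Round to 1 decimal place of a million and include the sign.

+$67.5 million

Expenditure multiplier = 1/(1 − c(1−t)) = 1/(1 − 0.804×0.68) = 1/0.45328 ≈ 2.206.
ΔG contributes k·ΔG = (+$156 million) / 0.45328 ≈ +$344.2 million.
ΔT of +$156 million changes first-round spending by −c·ΔT = −$125.424 million, contributing k·(−c·ΔT) = (−$125.424 million) / 0.45328 ≈ −$276.7 million.
Net ΔY = k(ΔG − c·ΔT) = (+$30.576 million) / 0.45328 ≈ +$67.5 million.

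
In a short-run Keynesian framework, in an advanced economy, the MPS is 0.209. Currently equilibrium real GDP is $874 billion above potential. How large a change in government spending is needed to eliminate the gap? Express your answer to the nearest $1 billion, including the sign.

MPC = 1 − MPS = 1 − 0.209 = 0.791.
Spending multiplier = 1/(1 − MPC) = 1/(1 − 0.791) = 1/0.209 ≈ 4.785.
Need ΔY = −$874 billion, so ΔG = ΔY/k = (−$874 billion) × 0.209 ≈ −$183 billion.
The government should cut government spending by $183 billion.

−$183 billion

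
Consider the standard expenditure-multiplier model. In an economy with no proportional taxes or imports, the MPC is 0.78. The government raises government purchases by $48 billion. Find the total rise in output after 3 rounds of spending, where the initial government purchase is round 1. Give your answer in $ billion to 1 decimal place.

$114.6 billion

Round 1 adds ΔG = $48 billion; each later round is MPC = 0.78 times the previous.
After 3 rounds: 48 + 37.44 + 29.2032 = ΔG·(1 − c^3)/(1 − c) = 48 × (1 − 0.474552)/0.22 ≈ $114.6 billion.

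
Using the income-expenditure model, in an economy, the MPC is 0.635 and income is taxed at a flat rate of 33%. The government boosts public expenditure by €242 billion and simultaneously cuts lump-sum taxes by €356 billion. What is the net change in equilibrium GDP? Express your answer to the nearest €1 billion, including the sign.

Expenditure multiplier = 1/(1 − c(1−t)) = 1/(1 − 0.635×0.67) = 1/0.57455 ≈ 1.74.
ΔG contributes k·ΔG = (+€242 billion) / 0.57455 ≈ +€421.2 billion.
ΔT of −€356 billion changes first-round spending by −c·ΔT = +€226.06 billion, contributing k·(−c·ΔT) = (+€226.06 billion) / 0.57455 ≈ +€393.5 billion.
Net ΔY = k(ΔG − c·ΔT) = (+€468.06 billion) / 0.57455 ≈ +€815 billion.

+€815 billion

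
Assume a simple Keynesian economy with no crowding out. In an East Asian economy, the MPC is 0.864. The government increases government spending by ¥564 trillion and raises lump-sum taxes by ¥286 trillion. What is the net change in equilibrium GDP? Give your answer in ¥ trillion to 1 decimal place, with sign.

Expenditure multiplier = 1/(1 − MPC) = 1/(1 − 0.864) = 1/0.136 ≈ 7.353.
ΔG contributes k·ΔG = (+¥564 trillion) / 0.136 ≈ +¥4,147.1 trillion.
ΔT of +¥286 trillion changes first-round spending by −c·ΔT = −¥247.104 trillion, contributing k·(−c·ΔT) = (−¥247.104 trillion) / 0.136 ≈ −¥1,816.9 trillion.
Net ΔY = k(ΔG − c·ΔT) = (+¥316.896 trillion) / 0.136 ≈ +¥2,330.1 trillion.

+¥2,330.1 trillion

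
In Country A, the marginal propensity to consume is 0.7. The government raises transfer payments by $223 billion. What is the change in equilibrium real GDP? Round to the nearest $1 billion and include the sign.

The transfer change shifts disposable income by +$223 billion, so first-round consumption changes by c·ΔTR = 0.7 × (+$223 billion) = +$156.1 billion.
Expenditure multiplier = 1/(1 − MPC) = 1/(1 − 0.7) = 1/0.3 ≈ 3.333.
The transfer multiplier is c × k ≈ 2.333, so ΔY = k × (c·ΔTR) = (+$156.1 billion) / 0.3 ≈ +$520 billion.

+$520 billion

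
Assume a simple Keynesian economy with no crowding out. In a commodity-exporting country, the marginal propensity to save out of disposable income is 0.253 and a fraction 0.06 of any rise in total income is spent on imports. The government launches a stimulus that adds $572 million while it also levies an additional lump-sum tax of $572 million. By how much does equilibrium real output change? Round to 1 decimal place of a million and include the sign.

MPC = 1 − MPS = 1 − 0.253 = 0.747.
Expenditure multiplier = 1/(1 − c + m) = 1/(1 − 0.747 + 0.06) = 1/0.313 ≈ 3.195.
ΔG contributes k·ΔG = (+$572 million) / 0.313 ≈ +$1,827.5 million.
ΔT of +$572 million changes first-round spending by −c·ΔT = −$427.284 million, contributing k·(−c·ΔT) = (−$427.284 million) / 0.313 ≈ −$1,365.1 million.
Net ΔY = k(ΔG − c·ΔT) = (+$144.716 million) / 0.313 ≈ +$462.4 million.

+$462.4 million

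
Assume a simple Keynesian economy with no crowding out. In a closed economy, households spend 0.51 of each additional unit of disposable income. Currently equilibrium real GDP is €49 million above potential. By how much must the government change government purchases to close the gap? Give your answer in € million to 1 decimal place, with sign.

−€24.0 million

Spending multiplier = 1/(1 − MPC) = 1/(1 − 0.51) = 1/0.49 ≈ 2.041.
Need ΔY = −€49 million, so ΔG = ΔY/k = (−€49 million) × 0.49 ≈ −€24 million.
The government should cut government purchases by €24 million.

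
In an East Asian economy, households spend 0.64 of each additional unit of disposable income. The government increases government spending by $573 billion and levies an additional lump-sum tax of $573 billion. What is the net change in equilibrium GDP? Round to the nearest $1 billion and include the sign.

+$573 billion

Expenditure multiplier = 1/(1 − MPC) = 1/(1 − 0.64) = 1/0.36 ≈ 2.778.
ΔG contributes k·ΔG = (+$573 billion) / 0.36 ≈ +$1,591.7 billion.
ΔT of +$573 billion changes first-round spending by −c·ΔT = −$366.72 billion, contributing k·(−c·ΔT) = (−$366.72 billion) / 0.36 ≈ −$1,018.7 billion.
With ΔG = ΔT and no other leakages, the balanced-budget multiplier is 1, so ΔY = ΔG = +$573 billion.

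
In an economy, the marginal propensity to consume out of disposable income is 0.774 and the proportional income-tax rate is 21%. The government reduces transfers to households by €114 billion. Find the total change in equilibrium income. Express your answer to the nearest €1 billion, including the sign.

The transfer change shifts disposable income by −€114 billion, so first-round consumption changes by c·ΔTR = 0.774 × (−€114 billion) = −€88.236 billion.
Expenditure multiplier = 1/(1 − c(1−t)) = 1/(1 − 0.774×0.79) = 1/0.38854 ≈ 2.574.
The transfer multiplier is c × k ≈ 1.992, so ΔY = k × (c·ΔTR) = (−€88.236 billion) / 0.38854 ≈ −€227 billion.

−€227 billion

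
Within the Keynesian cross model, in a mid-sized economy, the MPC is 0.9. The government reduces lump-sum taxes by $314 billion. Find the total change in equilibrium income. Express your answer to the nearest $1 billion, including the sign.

+$2,826 billion

A lump-sum tax change of −$314 billion shifts disposable income by +$314 billion; first-round consumption changes by −c × ΔT = −0.9 × (−$314 billion) = +$282.6 billion.
Expenditure multiplier = 1/(1 − MPC) = 1/(1 − 0.9) = 1/0.1 = 10.
The tax multiplier is −c × k = −9, so ΔY = k × (−c·ΔT) = (+$282.6 billion) / 0.1 = +$2,826 billion.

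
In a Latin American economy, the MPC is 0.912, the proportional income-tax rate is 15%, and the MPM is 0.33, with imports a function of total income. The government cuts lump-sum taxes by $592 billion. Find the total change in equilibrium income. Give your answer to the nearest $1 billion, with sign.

A lump-sum tax change of −$592 billion shifts disposable income by +$592 billion; first-round consumption changes by −c × ΔT = −0.912 × (−$592 billion) = +$539.904 billion.
Expenditure multiplier = 1/(1 − c(1−t) + m) = 1/(1 − 0.912×0.85 + 0.33) = 1/0.5548 ≈ 1.802.
The tax multiplier is −c × k ≈ −1.644, so ΔY = k × (−c·ΔT) = (+$539.904 billion) / 0.5548 ≈ +$973 billion.

+$973 billion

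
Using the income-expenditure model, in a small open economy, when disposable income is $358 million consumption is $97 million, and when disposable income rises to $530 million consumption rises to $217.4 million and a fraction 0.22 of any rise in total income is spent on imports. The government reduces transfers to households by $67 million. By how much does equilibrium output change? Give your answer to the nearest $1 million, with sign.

−$90 million

MPC = ΔC/ΔYd = (217.4 − 97)/(530 − 358) = 120.4/172 = 0.7.
The transfer change shifts disposable income by −$67 million, so first-round consumption changes by c·ΔTR = 0.7 × (−$67 million) = −$46.9 million.
Expenditure multiplier = 1/(1 − c + m) = 1/(1 − 0.7 + 0.22) = 1/0.52 ≈ 1.923.
The transfer multiplier is c × k ≈ 1.346, so ΔY = k × (c·ΔTR) = (−$46.9 million) / 0.52 ≈ −$90 million.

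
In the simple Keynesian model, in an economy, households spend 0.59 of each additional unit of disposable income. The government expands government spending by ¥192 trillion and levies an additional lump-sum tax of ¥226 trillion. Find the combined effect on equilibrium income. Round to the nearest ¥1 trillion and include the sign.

Expenditure multiplier = 1/(1 − MPC) = 1/(1 − 0.59) = 1/0.41 ≈ 2.439.
ΔG contributes k·ΔG = (+¥192 trillion) / 0.41 ≈ +¥468.3 trillion.
ΔT of +¥226 trillion changes first-round spending by −c·ΔT = −¥133.34 trillion, contributing k·(−c·ΔT) = (−¥133.34 trillion) / 0.41 ≈ −¥325.2 trillion.
Net ΔY = k(ΔG − c·ΔT) = (+¥58.66 trillion) / 0.41 ≈ +¥143 trillion.

+¥143 trillion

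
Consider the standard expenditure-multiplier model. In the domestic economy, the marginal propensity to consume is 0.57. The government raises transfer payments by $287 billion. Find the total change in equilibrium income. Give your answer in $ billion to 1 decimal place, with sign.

+$380.4 billion

The transfer change shifts disposable income by +$287 billion, so first-round consumption changes by c·ΔTR = 0.57 × (+$287 billion) = +$163.59 billion.
Expenditure multiplier = 1/(1 − MPC) = 1/(1 − 0.57) = 1/0.43 ≈ 2.326.
The transfer multiplier is c × k ≈ 1.326, so ΔY = k × (c·ΔTR) = (+$163.59 billion) / 0.43 ≈ +$380.4 billion.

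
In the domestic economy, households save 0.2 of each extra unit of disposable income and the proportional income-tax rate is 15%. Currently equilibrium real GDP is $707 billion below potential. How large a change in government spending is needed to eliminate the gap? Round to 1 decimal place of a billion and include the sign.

+$226.2 billion

MPC = 1 − MPS = 1 − 0.2 = 0.8.
Spending multiplier = 1/(1 − c(1−t)) = 1/(1 − 0.8×0.85) = 1/0.32 = 3.125.
Need ΔY = +$707 billion, so ΔG = ΔY/k = (+$707 billion) × 0.32 ≈ +$226.2 billion.
The government should increase government spending by $226.2 billion.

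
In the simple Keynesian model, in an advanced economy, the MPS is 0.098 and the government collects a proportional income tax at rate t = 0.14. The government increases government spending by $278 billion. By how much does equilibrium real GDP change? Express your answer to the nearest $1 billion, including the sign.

+$1,240 billion

MPC = 1 − MPS = 1 − 0.098 = 0.902.
Government-spending multiplier = 1/(1 − c(1−t)) = 1/(1 − 0.902×0.86) = 1/0.22428 ≈ 4.459.
ΔY = k × ΔG = (+$278 billion) / 0.22428 ≈ +$1,240 billion.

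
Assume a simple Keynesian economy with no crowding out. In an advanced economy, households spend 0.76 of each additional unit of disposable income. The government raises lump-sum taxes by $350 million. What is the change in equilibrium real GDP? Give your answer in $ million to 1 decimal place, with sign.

−$1,108.3 million

A lump-sum tax change of +$350 million shifts disposable income by −$350 million; first-round consumption changes by −c × ΔT = −0.76 × (+$350 million) = −$266 million.
Expenditure multiplier = 1/(1 − MPC) = 1/(1 − 0.76) = 1/0.24 ≈ 4.167.
The tax multiplier is −c × k ≈ −3.167, so ΔY = k × (−c·ΔT) = (−$266 million) / 0.24 ≈ −$1,108.3 million.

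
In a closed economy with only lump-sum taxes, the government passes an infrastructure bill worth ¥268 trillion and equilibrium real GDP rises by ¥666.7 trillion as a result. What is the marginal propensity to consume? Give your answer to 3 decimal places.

0.598

Implied spending multiplier k = ΔY/ΔG = 666.7/268 ≈ 2.4877.
Since k = 1/(1 − MPC), MPC = 1 − 1/k = 1 − ΔG/ΔY = 1 − 268/666.7 ≈ 0.598.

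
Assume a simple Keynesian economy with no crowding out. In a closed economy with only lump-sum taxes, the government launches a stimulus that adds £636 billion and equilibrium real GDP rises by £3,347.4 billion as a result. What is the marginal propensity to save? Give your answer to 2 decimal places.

0.19

Implied spending multiplier k = ΔY/ΔG = 3,347.4/636 ≈ 5.2632.
Since k = 1/(1 − MPC), MPC = 1 − 1/k = 1 − ΔG/ΔY = 1 − 636/3,347.4 ≈ 0.81.
MPS = 1 − MPC = 0.19.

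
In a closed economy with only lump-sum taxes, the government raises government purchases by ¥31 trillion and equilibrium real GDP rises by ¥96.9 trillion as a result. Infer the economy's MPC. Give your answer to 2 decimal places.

0.68

Implied spending multiplier k = ΔY/ΔG = 96.9/31 ≈ 3.1258.
Since k = 1/(1 − MPC), MPC = 1 − 1/k = 1 − ΔG/ΔY = 1 − 31/96.9 ≈ 0.68.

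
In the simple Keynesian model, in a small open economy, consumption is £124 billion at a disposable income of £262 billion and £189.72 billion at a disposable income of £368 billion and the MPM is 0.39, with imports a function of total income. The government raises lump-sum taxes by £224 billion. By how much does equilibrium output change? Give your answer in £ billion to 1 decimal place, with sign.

−£180.4 billion

MPC = ΔC/ΔYd = (189.72 − 124)/(368 − 262) = 65.72/106 = 0.62.
A lump-sum tax change of +£224 billion shifts disposable income by −£224 billion; first-round consumption changes by −c × ΔT = −0.62 × (+£224 billion) = −£138.88 billion.
Expenditure multiplier = 1/(1 − c + m) = 1/(1 − 0.62 + 0.39) = 1/0.77 ≈ 1.299.
The tax multiplier is −c × k ≈ −0.805, so ΔY = k × (−c·ΔT) = (−£138.88 billion) / 0.77 ≈ −£180.4 billion.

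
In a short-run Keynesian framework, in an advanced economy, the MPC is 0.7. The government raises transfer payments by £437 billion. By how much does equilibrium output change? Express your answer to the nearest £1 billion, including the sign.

+£1,020 billion

The transfer change shifts disposable income by +£437 billion, so first-round consumption changes by c·ΔTR = 0.7 × (+£437 billion) = +£305.9 billion.
Expenditure multiplier = 1/(1 − MPC) = 1/(1 − 0.7) = 1/0.3 ≈ 3.333.
The transfer multiplier is c × k ≈ 2.333, so ΔY = k × (c·ΔTR) = (+£305.9 billion) / 0.3 ≈ +£1,020 billion.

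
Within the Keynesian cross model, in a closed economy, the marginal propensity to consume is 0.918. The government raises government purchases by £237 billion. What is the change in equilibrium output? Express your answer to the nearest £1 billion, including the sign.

Expenditure multiplier = 1/(1 − MPC) = 1/(1 − 0.918) = 1/0.082 ≈ 12.195.
ΔY = k × ΔG = (+£237 billion) / 0.082 ≈ +£2,890 billion.

+£2,890 billion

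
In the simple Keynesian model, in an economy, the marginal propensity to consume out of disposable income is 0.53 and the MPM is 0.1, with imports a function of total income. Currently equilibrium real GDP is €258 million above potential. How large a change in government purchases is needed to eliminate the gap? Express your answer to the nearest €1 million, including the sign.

Spending multiplier = 1/(1 − c + m) = 1/(1 − 0.53 + 0.1) = 1/0.57 ≈ 1.754.
Need ΔY = −€258 million, so ΔG = ΔY/k = (−€258 million) × 0.57 ≈ −€147 million.
The government should cut government purchases by €147 million.

−€147 million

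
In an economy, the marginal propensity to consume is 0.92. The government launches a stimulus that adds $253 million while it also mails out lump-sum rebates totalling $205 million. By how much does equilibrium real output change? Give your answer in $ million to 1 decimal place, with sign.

Expenditure multiplier = 1/(1 − MPC) = 1/(1 − 0.92) = 1/0.08 = 12.5.
ΔG contributes k·ΔG = (+$253 million) / 0.08 = +$3,162.5 million.
ΔT of −$205 million changes first-round spending by −c·ΔT = +$188.6 million, contributing k·(−c·ΔT) = (+$188.6 million) / 0.08 = +$2,357.5 million.
Net ΔY = k(ΔG − c·ΔT) = (+$441.6 million) / 0.08 = +$5,520 million.

+$5,520.0 million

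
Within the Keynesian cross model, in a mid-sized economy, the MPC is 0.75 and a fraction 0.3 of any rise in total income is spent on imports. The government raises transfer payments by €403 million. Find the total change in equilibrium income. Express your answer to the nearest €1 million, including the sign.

+€550 million

The transfer change shifts disposable income by +€403 million, so first-round consumption changes by c·ΔTR = 0.75 × (+€403 million) = +€302.25 million.
Expenditure multiplier = 1/(1 − c + m) = 1/(1 − 0.75 + 0.3) = 1/0.55 ≈ 1.818.
The transfer multiplier is c × k ≈ 1.364, so ΔY = k × (c·ΔTR) = (+€302.25 million) / 0.55 ≈ +€550 million.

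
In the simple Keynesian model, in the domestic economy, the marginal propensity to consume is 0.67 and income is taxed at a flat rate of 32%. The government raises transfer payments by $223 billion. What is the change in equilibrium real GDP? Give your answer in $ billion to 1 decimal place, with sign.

The transfer change shifts disposable income by +$223 billion, so first-round consumption changes by c·ΔTR = 0.67 × (+$223 billion) = +$149.41 billion.
Expenditure multiplier = 1/(1 − c(1−t)) = 1/(1 − 0.67×0.68) = 1/0.5444 ≈ 1.837.
The transfer multiplier is c × k ≈ 1.231, so ΔY = k × (c·ΔTR) = (+$149.41 billion) / 0.5444 ≈ +$274.4 billion.

+$274.4 billion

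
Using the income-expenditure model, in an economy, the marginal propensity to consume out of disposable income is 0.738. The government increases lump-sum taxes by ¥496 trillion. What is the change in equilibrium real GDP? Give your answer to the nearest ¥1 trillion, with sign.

−¥1,397 trillion

A lump-sum tax change of +¥496 trillion shifts disposable income by −¥496 trillion; first-round consumption changes by −c × ΔT = −0.738 × (+¥496 trillion) = −¥366.048 trillion.
Expenditure multiplier = 1/(1 − MPC) = 1/(1 − 0.738) = 1/0.262 ≈ 3.817.
The tax multiplier is −c × k ≈ −2.817, so ΔY = k × (−c·ΔT) = (−¥366.048 trillion) / 0.262 ≈ −¥1,397 trillion.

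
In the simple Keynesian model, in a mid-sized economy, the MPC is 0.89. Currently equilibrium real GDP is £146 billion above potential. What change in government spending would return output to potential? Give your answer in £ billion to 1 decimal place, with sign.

Spending multiplier = 1/(1 − MPC) = 1/(1 − 0.89) = 1/0.11 ≈ 9.091.
Need ΔY = −£146 billion, so ΔG = ΔY/k = (−£146 billion) × 0.11 ≈ −£16.1 billion.
The government should cut government spending by £16.1 billion.

−£16.1 billion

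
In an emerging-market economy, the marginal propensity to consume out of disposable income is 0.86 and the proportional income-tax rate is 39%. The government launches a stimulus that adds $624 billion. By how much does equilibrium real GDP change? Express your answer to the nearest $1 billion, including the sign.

Spending multiplier = 1/(1 − c(1−t)) = 1/(1 − 0.86×0.61) = 1/0.4754 ≈ 2.103.
ΔY = k × ΔG = (+$624 billion) / 0.4754 ≈ +$1,313 billion.

+$1,313 billion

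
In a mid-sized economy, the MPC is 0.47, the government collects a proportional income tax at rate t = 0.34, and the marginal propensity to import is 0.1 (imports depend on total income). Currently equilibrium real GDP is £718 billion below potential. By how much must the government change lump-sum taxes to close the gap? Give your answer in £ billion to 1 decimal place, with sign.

Spending multiplier = 1/(1 − c(1−t) + m) = 1/(1 − 0.47×0.66 + 0.1) = 1/0.7898 ≈ 1.266.
Tax multiplier = −c·k = −0.47/0.7898 ≈ −0.595. Need ΔY = +£718 billion, so ΔT = ΔY/(−c·k) = −(+£718 billion) × 0.7898 / 0.47 ≈ −£1,206.5 billion.
The government should cut lump-sum taxes by £1,206.5 billion.

−£1,206.5 billion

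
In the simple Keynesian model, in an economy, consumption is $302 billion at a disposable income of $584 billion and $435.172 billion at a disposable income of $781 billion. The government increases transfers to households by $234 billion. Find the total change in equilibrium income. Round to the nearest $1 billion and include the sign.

MPC = ΔC/ΔYd = (435.172 − 302)/(781 − 584) = 133.172/197 = 0.676.
The transfer change shifts disposable income by +$234 billion, so first-round consumption changes by c·ΔTR = 0.676 × (+$234 billion) = +$158.184 billion.
Expenditure multiplier = 1/(1 − MPC) = 1/(1 − 0.676) = 1/0.324 ≈ 3.086.
The transfer multiplier is c × k ≈ 2.086, so ΔY = k × (c·ΔTR) = (+$158.184 billion) / 0.324 ≈ +$488 billion.

+$488 billion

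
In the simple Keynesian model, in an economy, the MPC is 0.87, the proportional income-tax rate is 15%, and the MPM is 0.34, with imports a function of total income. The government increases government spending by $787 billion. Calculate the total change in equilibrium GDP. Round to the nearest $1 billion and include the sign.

+$1,311 billion

Government-spending multiplier = 1/(1 − c(1−t) + m) = 1/(1 − 0.87×0.85 + 0.34) = 1/0.6005 ≈ 1.665.
ΔY = k × ΔG = (+$787 billion) / 0.6005 ≈ +$1,311 billion.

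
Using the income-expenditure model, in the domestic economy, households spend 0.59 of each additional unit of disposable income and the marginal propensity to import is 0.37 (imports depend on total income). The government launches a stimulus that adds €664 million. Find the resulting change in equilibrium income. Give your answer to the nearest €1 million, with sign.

Government-spending multiplier = 1/(1 − c + m) = 1/(1 − 0.59 + 0.37) = 1/0.78 ≈ 1.282.
ΔY = k × ΔG = (+€664 million) / 0.78 ≈ +€851 million.

+€851 million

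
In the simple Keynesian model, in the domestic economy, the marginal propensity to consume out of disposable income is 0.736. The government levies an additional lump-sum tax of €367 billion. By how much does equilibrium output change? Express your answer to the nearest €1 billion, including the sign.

−€1,023 billion

A lump-sum tax change of +€367 billion shifts disposable income by −€367 billion; first-round consumption changes by −c × ΔT = −0.736 × (+€367 billion) = −€270.112 billion.
Expenditure multiplier = 1/(1 − MPC) = 1/(1 − 0.736) = 1/0.264 ≈ 3.788.
The tax multiplier is −c × k ≈ −2.788, so ΔY = k × (−c·ΔT) = (−€270.112 billion) / 0.264 ≈ −€1,023 billion.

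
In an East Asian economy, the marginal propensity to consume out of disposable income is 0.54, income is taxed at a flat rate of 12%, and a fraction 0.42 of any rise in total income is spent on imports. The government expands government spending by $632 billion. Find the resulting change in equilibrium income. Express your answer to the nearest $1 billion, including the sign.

+$669 billion

Spending multiplier = 1/(1 − c(1−t) + m) = 1/(1 − 0.54×0.88 + 0.42) = 1/0.9448 ≈ 1.058.
ΔY = k × ΔG = (+$632 billion) / 0.9448 ≈ +$669 billion.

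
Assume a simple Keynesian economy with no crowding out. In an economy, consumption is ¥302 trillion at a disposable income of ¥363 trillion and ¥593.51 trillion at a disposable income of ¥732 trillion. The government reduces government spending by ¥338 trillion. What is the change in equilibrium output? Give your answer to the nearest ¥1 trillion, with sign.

−¥1,610 trillion

MPC = ΔC/ΔYd = (593.51 − 302)/(732 − 363) = 291.51/369 = 0.79.
Expenditure multiplier = 1/(1 − MPC) = 1/(1 − 0.79) = 1/0.21 ≈ 4.762.
ΔY = k × ΔG = (−¥338 trillion) / 0.21 ≈ −¥1,610 trillion.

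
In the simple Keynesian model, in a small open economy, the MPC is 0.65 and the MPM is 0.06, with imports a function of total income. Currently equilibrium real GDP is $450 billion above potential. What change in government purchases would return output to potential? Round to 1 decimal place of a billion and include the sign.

−$184.5 billion

Spending multiplier = 1/(1 − c + m) = 1/(1 − 0.65 + 0.06) = 1/0.41 ≈ 2.439.
Need ΔY = −$450 billion, so ΔG = ΔY/k = (−$450 billion) × 0.41 = −$184.5 billion.
The government should cut government purchases by $184.5 billion.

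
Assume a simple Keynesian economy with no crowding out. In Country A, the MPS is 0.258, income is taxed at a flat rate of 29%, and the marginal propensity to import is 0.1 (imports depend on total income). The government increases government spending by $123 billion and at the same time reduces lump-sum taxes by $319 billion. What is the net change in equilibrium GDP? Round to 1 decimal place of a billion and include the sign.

MPC = 1 − MPS = 1 − 0.258 = 0.742.
Expenditure multiplier = 1/(1 − c(1−t) + m) = 1/(1 − 0.742×0.71 + 0.1) = 1/0.57318 ≈ 1.745.
ΔG contributes k·ΔG = (+$123 billion) / 0.57318 ≈ +$214.6 billion.
ΔT of −$319 billion changes first-round spending by −c·ΔT = +$236.698 billion, contributing k·(−c·ΔT) = (+$236.698 billion) / 0.57318 ≈ +$413 billion.
Net ΔY = k(ΔG − c·ΔT) = (+$359.698 billion) / 0.57318 ≈ +$627.5 billion.

+$627.5 billion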